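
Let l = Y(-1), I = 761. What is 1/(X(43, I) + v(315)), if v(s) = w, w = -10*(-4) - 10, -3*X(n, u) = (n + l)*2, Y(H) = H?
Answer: 1/2 ≈ 0.50000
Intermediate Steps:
l = -1
X(n, u) = 2/3 - 2*n/3 (X(n, u) = -(n - 1)*2/3 = -(-1 + n)*2/3 = -(-2 + 2*n)/3 = 2/3 - 2*n/3)
w = 30 (w = 40 - 10 = 30)
v(s) = 30
1/(X(43, I) + v(315)) = 1/((2/3 - 2/3*43) + 30) = 1/((2/3 - 86/3) + 30) = 1/(-28 + 30) = 1/2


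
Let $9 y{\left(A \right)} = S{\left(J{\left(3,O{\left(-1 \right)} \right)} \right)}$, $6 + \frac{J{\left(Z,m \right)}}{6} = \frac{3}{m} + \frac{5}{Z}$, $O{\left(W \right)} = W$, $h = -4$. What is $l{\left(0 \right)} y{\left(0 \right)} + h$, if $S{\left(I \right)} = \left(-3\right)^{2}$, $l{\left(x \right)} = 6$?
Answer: $2$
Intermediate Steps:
$J{\left(Z,m \right)} = -36 + \frac{18}{m} + \frac{30}{Z}$ ($J{\left(Z,m \right)} = -36 + 6 \left(\frac{3}{m} + \frac{5}{Z}\right) = -36 + \left(\frac{18}{m} + \frac{30}{Z}\right) = -36 + \frac{18}{m} + \frac{30}{Z}$)
$S{\left(I \right)} = 9$
$y{\left(A \right)} = 1$ ($y{\left(A \right)} = \frac{1}{9} \cdot 9 = 1$)
$l{\left(0 \right)} y{\left(0 \right)} + h = 6 \cdot 1 - 4 = 6 - 4 = 2$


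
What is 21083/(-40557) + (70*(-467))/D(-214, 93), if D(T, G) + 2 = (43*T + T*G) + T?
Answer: 70765477/118913124 ≈ 0.59510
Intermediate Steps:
D(T, G) = -2 + 44*T + G*T (D(T, G) = -2 + ((43*T + T*G) + T) = -2 + ((43*T + G*T) + T) = -2 + (44*T + G*T) = -2 + 44*T + G*T)
21083/(-40557) + (70*(-467))/D(-214, 93) = 21083/(-40557) + (70*(-467))/(-2 + 44*(-214) + 93*(-214)) = 21083*(-1/40557) - 32690/(-2 - 9416 - 19902) = -21083/40557 - 32690/(-29320) = -21083/40557 - 32690*(-1/29320) = -21083/40557 + 3269/2932 = 70765477/118913124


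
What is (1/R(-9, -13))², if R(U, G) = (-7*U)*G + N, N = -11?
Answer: 1/688900 ≈ 1.4516e-6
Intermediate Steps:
R(U, G) = -11 - 7*G*U (R(U, G) = (-7*U)*G - 11 = -7*G*U - 11 = -11 - 7*G*U)
(1/R(-9, -13))² = (1/(-11 - 7*(-13)*(-9)))² = (1/(-11 - 819))² = (1/(-830))² = (-1/830)² = 1/688900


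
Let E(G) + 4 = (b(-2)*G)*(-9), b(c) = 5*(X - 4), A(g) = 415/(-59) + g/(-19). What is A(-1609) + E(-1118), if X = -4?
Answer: -451097518/1121 ≈ -4.0241e+5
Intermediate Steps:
A(g) = -415/59 - g/19 (A(g) = 415*(-1/59) + g*(-1/19) = -415/59 - g/19)
b(c) = -40 (b(c) = 5*(-4 - 4) = 5*(-8) = -40)
E(G) = -4 + 360*G (E(G) = -4 - 40*G*(-9) = -4 + 360*G)
A(-1609) + E(-1118) = (-415/59 - 1/19*(-1609)) + (-4 + 360*(-1118)) = (-415/59 + 1609/19) + (-4 - 402480) = 87046/1121 - 402484 = -451097518/1121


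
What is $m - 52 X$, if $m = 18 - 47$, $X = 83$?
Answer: $-4345$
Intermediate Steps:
$m = -29$
$m - 52 X = -29 - 4316 = -4345$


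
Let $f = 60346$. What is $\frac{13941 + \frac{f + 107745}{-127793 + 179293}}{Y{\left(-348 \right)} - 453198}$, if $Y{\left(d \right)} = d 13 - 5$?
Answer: $- \frac{718129591}{23572940500} \approx -0.030464$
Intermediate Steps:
$Y{\left(d \right)} = -5 + 13 d$ ($Y{\left(d \right)} = 13 d - 5 = -5 + 13 d$)
$\frac{13941 + \frac{f + 107745}{-127793 + 179293}}{Y{\left(-348 \right)} - 453198} = \frac{13941 + \frac{60346 + 107745}{-127793 + 179293}}{\left(-5 + 13 \left(-348\right)\right) - 453198} = \frac{13941 + \frac{168091}{51500}}{\left(-5 - 4524\right) - 453198} = \frac{13941 + 168091 \cdot \frac{1}{51500}}{-4529 - 453198} = \frac{13941 + \frac{168091}{51500}}{-457727} = \frac{718129591}{51500} \left(- \frac{1}{457727}\right) = - \frac{718129591}{23572940500}$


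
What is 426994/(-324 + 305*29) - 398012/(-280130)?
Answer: 61502644736/1193493865 ≈ 51.532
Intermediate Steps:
426994/(-324 + 305*29) - 398012/(-280130) = 426994/(-324 + 8845) - 398012*(-1/280130) = 426994/8521 + 199006/140065 = 61502644736/1193493865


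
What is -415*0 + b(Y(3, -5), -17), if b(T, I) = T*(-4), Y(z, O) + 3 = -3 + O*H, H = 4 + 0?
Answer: 104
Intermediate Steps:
H = 4
Y(z, O) = -6 + 4*O (Y(z, O) = -3 + (-3 + O*4) = -3 + (-3 + 4*O) = -6 + 4*O)
b(T, I) = -4*T
-415*0 + b(Y(3, -5), -17) = -415*0 - 4*(-6 + 4*(-5)) = 0 - 4*(-6 - 20) = 0 - 4*(-26) = 0 + 104 = 104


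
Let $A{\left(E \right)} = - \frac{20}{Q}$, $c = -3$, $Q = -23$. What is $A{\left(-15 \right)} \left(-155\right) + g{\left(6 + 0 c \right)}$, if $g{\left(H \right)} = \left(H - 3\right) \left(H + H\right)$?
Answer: $- \frac{2272}{23} \approx -98.783$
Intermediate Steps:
$g{\left(H \right)} = 2 H \left(-3 + H\right)$ ($g{\left(H \right)} = \left(-3 + H\right) 2 H = 2 H \left(-3 + H\right)$)
$A{\left(E \right)} = \frac{20}{23}$ ($A{\left(E \right)} = - \frac{20}{-23} = \left(-20\right) \left(- \frac{1}{23}\right) = \frac{20}{23}$)
$A{\left(-15 \right)} \left(-155\right) + g{\left(6 + 0 c \right)} = \frac{20}{23} \left(-155\right) + 2 \left(6 + 0 \left(-3\right)\right) \left(-3 + \left(6 + 0 \left(-3\right)\right)\right) = - \frac{3100}{23} + 2 \left(6 + 0\right) \left(-3 + \left(6 + 0\right)\right) = - \frac{3100}{23} + 2 \cdot 6 \left(-3 + 6\right) = - \frac{3100}{23} + 2 \cdot 6 \cdot 3 = - \frac{3100}{23} + 36 = - \frac{2272}{23}$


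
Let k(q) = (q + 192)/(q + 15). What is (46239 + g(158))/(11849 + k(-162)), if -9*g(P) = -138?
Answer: 6799387/1741773 ≈ 3.9037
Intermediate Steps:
k(q) = (192 + q)/(15 + q)
g(P) = 46/3 (g(P) = -⅑*(-138) = 46/3)
(46239 + g(158))/(11849 + k(-162)) = (46239 + 46/3)/(11849 + (192 - 162)/(15 - 162)) = 138763/(3*(11849 + 30/(-147))) = 138763/(3*(11849 - 1/147*30)) = 138763/(3*(11849 - 10/49)) = 138763/(3*(580591/49)) = (138763/3)*(49/580591) = 6799387/1741773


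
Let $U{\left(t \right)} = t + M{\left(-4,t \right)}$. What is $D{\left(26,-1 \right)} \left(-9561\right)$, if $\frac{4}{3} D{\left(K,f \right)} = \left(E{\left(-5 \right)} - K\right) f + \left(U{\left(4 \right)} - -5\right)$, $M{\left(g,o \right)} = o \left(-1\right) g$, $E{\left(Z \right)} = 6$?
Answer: $- \frac{1290735}{4} \approx -3.2268 \cdot 10^{5}$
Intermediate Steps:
$M{\left(g,o \right)} = - g o$ ($M{\left(g,o \right)} = - o g = - g o$)
$U{\left(t \right)} = 5 t$ ($U{\left(t \right)} = t - - 4 t = t + 4 t = 5 t$)
$D{\left(K,f \right)} = \frac{75}{4} + \frac{3 f \left(6 - K\right)}{4}$ ($D{\left(K,f \right)} = \frac{3 \left(\left(6 - K\right) f + \left(5 \cdot 4 - -5\right)\right)}{4} = \frac{3 \left(f \left(6 - K\right) + \left(20 + 5\right)\right)}{4} = \frac{3 \left(f \left(6 - K\right) + 25\right)}{4} = \frac{3 \left(25 + f \left(6 - K\right)\right)}{4} = \frac{75}{4} + \frac{3 f \left(6 - K\right)}{4}$)
$D{\left(26,-1 \right)} \left(-9561\right) = \left(\frac{75}{4} + \frac{9}{2} \left(-1\right) - \frac{39}{2} \left(-1\right)\right) \left(-9561\right) = \left(\frac{75}{4} - \frac{9}{2} + \frac{39}{2}\right) \left(-9561\right) = \frac{135}{4} \left(-9561\right) = - \frac{1290735}{4}$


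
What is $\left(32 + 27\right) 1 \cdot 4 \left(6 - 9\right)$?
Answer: $-708$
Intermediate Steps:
$\left(32 + 27\right) 1 \cdot 4 \left(6 - 9\right) = 59 \cdot 1 \cdot 4 \left(6 - 9\right) = 59 \cdot 4 \left(-3\right) = 59 \left(-12\right) = -708$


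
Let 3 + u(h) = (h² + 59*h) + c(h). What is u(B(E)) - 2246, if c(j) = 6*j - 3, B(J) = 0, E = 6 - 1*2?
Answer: -2252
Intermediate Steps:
E = 4 (E = 6 - 2 = 4)
c(j) = -3 + 6*j
u(h) = -6 + h² + 65*h (u(h) = -3 + ((h² + 59*h) + (-3 + 6*h)) = -3 + (-3 + h² + 65*h) = -6 + h² + 65*h)
u(B(E)) - 2246 = (-6 + 0² + 65*0) - 2246 = (-6 + 0 + 0) - 2246 = -6 - 2246 = -2252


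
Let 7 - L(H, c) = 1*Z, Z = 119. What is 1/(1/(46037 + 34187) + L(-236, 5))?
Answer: -80224/8985087 ≈ -0.0089286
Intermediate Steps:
L(H, c) = -112 (L(H, c) = 7 - 119 = -112)
1/(1/(46037 + 34187) + L(-236, 5)) = 1/(1/(46037 + 34187) - 112) = 1/(1/80224 - 112) = 1/(-8985087/80224) = -80224/8985087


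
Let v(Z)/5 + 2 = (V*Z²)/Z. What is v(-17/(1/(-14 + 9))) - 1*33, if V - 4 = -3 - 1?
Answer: -43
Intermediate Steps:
V = 0 (V = 4 + (-3 - 1) = 4 - 4 = 0)
v(Z) = -10 (v(Z) = -10 + 5*((0*Z²)/Z) = -10 + 5*(0/Z) = -10 + 5*0 = -10 + 0 = -10)
v(-17/(1/(-14 + 9))) - 1*33 = -10 - 1*33 = -10 - 33 = -43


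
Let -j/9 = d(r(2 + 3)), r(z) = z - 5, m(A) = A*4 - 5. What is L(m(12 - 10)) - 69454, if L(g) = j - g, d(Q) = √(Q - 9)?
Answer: -69457 - 27*I ≈ -69457.0 - 27.0*I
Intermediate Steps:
m(A) = -5 + 4*A (m(A) = 4*A - 5 = -5 + 4*A)
r(z) = -5 + z
d(Q) = √(-9 + Q)
j = -27*I (j = -9*√(-9 + (-5 + (2 + 3))) = -9*√(-9 + (-5 + 5)) = -9*√(-9 + 0) = -27*I ≈ -27.0*I)
L(g) = -g - 27*I (L(g) = -27*I - g = -g - 27*I)
L(m(12 - 10)) - 69454 = (-(-5 + 4*(12 - 10)) - 27*I) - 69454 = (-(-5 + 4*2) - 27*I) - 69454 = (-(-5 + 8) - 27*I) - 69454 = (-1*3 - 27*I) - 69454 = (-3 - 27*I) - 69454 = -69457 - 27*I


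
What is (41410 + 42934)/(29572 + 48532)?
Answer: 811/751 ≈ 1.0799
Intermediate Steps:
(41410 + 42934)/(29572 + 48532) = 84344/78104 = 84344*(1/78104) = 811/751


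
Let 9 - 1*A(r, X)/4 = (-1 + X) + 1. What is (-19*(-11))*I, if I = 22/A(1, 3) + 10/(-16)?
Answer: 1463/24 ≈ 60.958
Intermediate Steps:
A(r, X) = 36 - 4*X (A(r, X) = 36 - 4*((-1 + X) + 1) = 36 - 4*X)
I = 7/24 (I = 22/(36 - 4*3) + 10/(-16) = 22/(36 - 12) + 10*(-1/16) = 22/24 - 5/8 = 22*(1/24) - 5/8 = 11/12 - 5/8 = 7/24 ≈ 0.29167)
(-19*(-11))*I = -19*(-11)*(7/24) = 209*(7/24) = 1463/24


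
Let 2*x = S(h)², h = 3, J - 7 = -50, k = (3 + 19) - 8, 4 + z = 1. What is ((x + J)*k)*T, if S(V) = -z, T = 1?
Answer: -539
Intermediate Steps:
z = -3 (z = -4 + 1 = -3)
k = 14 (k = 22 - 8 = 14)
J = -43 (J = 7 - 50 = -43)
S(V) = 3 (S(V) = -1*(-3) = 3)
x = 9/2 (x = (½)*3² = (½)*9 = 9/2 ≈ 4.5000)
((x + J)*k)*T = ((9/2 - 43)*14)*1 = -77/2*14*1 = -539*1 = -539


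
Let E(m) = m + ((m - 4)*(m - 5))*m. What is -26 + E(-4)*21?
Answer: -6158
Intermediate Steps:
E(m) = m + m*(-5 + m)*(-4 + m) (E(m) = m + ((-4 + m)*(-5 + m))*m = m + ((-5 + m)*(-4 + m))*m = m + m*(-5 + m)*(-4 + m))
-26 + E(-4)*21 = -26 - 4*(21 + (-4)² - 9*(-4))*21 = -26 - 4*(21 + 16 + 36)*21 = -26 - 4*73*21 = -26 - 292*21 = -26 - 6132 = -6158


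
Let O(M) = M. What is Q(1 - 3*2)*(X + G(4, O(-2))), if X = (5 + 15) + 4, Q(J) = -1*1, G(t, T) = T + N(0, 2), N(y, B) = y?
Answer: -22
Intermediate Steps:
G(t, T) = T (G(t, T) = T + 0 = T)
Q(J) = -1
X = 24 (X = 20 + 4 = 24)
Q(1 - 3*2)*(X + G(4, O(-2))) = -(24 - 2) = -1*22 = -22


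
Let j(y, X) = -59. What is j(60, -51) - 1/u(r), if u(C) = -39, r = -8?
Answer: -2300/39 ≈ -58.974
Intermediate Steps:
j(60, -51) - 1/u(r) = -59 - 1/(-39) = -59 - 1*(-1/39) = -59 + 1/39 = -2300/39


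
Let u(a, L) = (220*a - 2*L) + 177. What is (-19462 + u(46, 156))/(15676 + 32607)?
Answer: -9477/48283 ≈ -0.19628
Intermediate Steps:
u(a, L) = 177 - 2*L + 220*a (u(a, L) = (-2*L + 220*a) + 177 = 177 - 2*L + 220*a)
(-19462 + u(46, 156))/(15676 + 32607) = (-19462 + (177 - 2*156 + 220*46))/(15676 + 32607) = (-19462 + (177 - 312 + 10120))/48283 = (-19462 + 9985)*(1/48283) = -9477*1/48283 = -9477/48283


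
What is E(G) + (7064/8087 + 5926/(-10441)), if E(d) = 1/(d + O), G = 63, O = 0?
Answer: 1711831073/5319491121 ≈ 0.32180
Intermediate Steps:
E(d) = 1/d (E(d) = 1/(d + 0) = 1/d)
E(G) + (7064/8087 + 5926/(-10441)) = 1/63 + (7064/8087 + 5926/(-10441)) = 1/63 + (7064*(1/8087) + 5926*(-1/10441)) = 1/63 + (7064/8087 - 5926/10441) = 1/63 + 25831662/84436367 = 1711831073/5319491121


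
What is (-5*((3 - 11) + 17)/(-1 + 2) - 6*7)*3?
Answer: -261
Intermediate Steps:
(-5*((3 - 11) + 17)/(-1 + 2) - 6*7)*3 = (-5/(1/(-8 + 17)) - 42)*3 = (-5/(1/9) - 42)*3 = (-5/(1*(1/9)) - 42)*3 = (-5/1/9 - 42)*3 = (-5*9 - 42)*3 = (-45 - 42)*3 = -87*3 = -261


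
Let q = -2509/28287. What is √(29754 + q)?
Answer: √2645302458127/9429 ≈ 172.49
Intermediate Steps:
q = -2509/28287 (q = -2509*1/28287 = -2509/28287 ≈ -0.088698)
√(29754 + q) = √(29754 - 2509/28287) = √(841648889/28287) = √2645302458127/9429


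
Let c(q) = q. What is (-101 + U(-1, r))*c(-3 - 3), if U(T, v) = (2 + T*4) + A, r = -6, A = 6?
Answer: 582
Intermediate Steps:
U(T, v) = 8 + 4*T (U(T, v) = (2 + T*4) + 6 = (2 + 4*T) + 6 = 8 + 4*T)
(-101 + U(-1, r))*c(-3 - 3) = (-101 + (8 + 4*(-1)))*(-3 - 3) = (-101 + (8 - 4))*(-6) = (-101 + 4)*(-6) = -97*(-6) = 582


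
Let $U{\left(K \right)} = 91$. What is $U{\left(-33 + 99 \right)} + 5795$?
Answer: $5886$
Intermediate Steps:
$U{\left(-33 + 99 \right)} + 5795 = 91 + 5795 = 5886$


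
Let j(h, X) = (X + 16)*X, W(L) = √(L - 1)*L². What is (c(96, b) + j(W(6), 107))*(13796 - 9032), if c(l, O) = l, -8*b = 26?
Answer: 63156348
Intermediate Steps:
b = -13/4 (b = -⅛*26 = -13/4 ≈ -3.2500)
W(L) = L²*√(-1 + L) (W(L) = √(-1 + L)*L² = L²*√(-1 + L))
j(h, X) = X*(16 + X) (j(h, X) = (16 + X)*X = X*(16 + X))
(c(96, b) + j(W(6), 107))*(13796 - 9032) = (96 + 107*(16 + 107))*(13796 - 9032) = (96 + 107*123)*4764 = (96 + 13161)*4764 = 13257*4764 = 63156348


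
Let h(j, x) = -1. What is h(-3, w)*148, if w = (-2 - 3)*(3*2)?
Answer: -148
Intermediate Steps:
w = -30 (w = -5*6 = -30)
h(-3, w)*148 = -1*148 = -148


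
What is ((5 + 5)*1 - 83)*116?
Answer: -8468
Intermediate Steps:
((5 + 5)*1 - 83)*116 = (10*1 - 83)*116 = (10 - 83)*116 = -73*116 = -8468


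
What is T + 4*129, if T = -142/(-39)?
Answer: 20266/39 ≈ 519.64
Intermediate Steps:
T = 142/39 (T = -142*(-1/39) = 142/39 ≈ 3.6410)
T + 4*129 = 142/39 + 4*129 = 142/39 + 516 = 20266/39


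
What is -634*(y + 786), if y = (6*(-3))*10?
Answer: -384204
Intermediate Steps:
y = -180 (y = -18*10 = -180)
-634*(y + 786) = -634*(-180 + 786) = -634*606 = -384204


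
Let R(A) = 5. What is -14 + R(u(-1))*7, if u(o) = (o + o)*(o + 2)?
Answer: 21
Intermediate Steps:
u(o) = 2*o*(2 + o) (u(o) = (2*o)*(2 + o) = 2*o*(2 + o))
-14 + R(u(-1))*7 = -14 + 5*7 = -14 + 35 = 21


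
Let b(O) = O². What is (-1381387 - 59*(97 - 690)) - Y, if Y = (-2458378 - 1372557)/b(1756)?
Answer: -4151669039465/3083536 ≈ -1.3464e+6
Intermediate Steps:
Y = -3830935/3083536 (Y = (-2458378 - 1372557)/(1756²) = -3830935/3083536 ≈ -1.2424)
(-1381387 - 59*(97 - 690)) - Y = (-1381387 - 59*(97 - 690)) - 1*(-3830935/3083536) = (-1381387 - 59*(-593)) + 3830935/3083536 = (-1381387 - 1*(-34987)) + 3830935/3083536 = (-1381387 + 34987) + 3830935/3083536 = -1346400 + 3830935/3083536 = -4151669039465/3083536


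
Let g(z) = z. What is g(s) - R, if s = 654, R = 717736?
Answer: -717082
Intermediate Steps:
g(s) - R = 654 - 1*717736 = 654 - 717736 = -717082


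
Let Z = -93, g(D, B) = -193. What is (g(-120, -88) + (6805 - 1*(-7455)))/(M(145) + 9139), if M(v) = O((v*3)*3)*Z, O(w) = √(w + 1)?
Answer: 128558313/72225727 + 1308231*√1306/72225727 ≈ 2.4345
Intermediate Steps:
O(w) = √(1 + w)
M(v) = -93*√(1 + 9*v) (M(v) = √(1 + (v*3)*3)*(-93) = √(1 + (3*v)*3)*(-93) = √(1 + 9*v)*(-93) = -93*√(1 + 9*v))
(g(-120, -88) + (6805 - 1*(-7455)))/(M(145) + 9139) = (-193 + (6805 - 1*(-7455)))/(-93*√(1 + 9*145) + 9139) = (-193 + (6805 + 7455))/(-93*√(1 + 1305) + 9139) = (-193 + 14260)/(-93*√1306 + 9139) = 14067/(9139 - 93*√1306)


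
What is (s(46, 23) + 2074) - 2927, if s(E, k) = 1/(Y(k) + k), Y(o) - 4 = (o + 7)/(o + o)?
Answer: -542485/636 ≈ -852.96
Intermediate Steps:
Y(o) = 4 + (7 + o)/(2*o) (Y(o) = 4 + (o + 7)/(o + o) = 4 + (7 + o)/((2*o)) = 4 + (7 + o)*(1/(2*o)) = 4 + (7 + o)/(2*o))
s(E, k) = 1/(k + (7 + 9*k)/(2*k)) (s(E, k) = 1/((7 + 9*k)/(2*k) + k) = 1/(k + (7 + 9*k)/(2*k)))
(s(46, 23) + 2074) - 2927 = (2*23/(7 + 2*23² + 9*23) + 2074) - 2927 = (2*23/(7 + 2*529 + 207) + 2074) - 2927 = (2*23/(7 + 1058 + 207) + 2074) - 2927 = (2*23/1272 + 2074) - 2927 = (2*23*(1/1272) + 2074) - 2927 = (23/636 + 2074) - 2927 = 1319087/636 - 2927 = -542485/636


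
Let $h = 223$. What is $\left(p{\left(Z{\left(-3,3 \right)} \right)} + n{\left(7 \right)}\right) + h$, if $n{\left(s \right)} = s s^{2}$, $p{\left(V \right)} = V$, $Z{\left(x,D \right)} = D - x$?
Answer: $572$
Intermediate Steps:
$n{\left(s \right)} = s^{3}$
$\left(p{\left(Z{\left(-3,3 \right)} \right)} + n{\left(7 \right)}\right) + h = \left(\left(3 - -3\right) + 7^{3}\right) + 223 = \left(\left(3 + 3\right) + 343\right) + 223 = \left(6 + 343\right) + 223 = 349 + 223 = 572$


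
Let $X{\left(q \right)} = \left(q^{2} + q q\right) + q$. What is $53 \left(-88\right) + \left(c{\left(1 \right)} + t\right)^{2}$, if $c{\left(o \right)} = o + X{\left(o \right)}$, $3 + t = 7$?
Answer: $-4600$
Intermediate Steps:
$t = 4$ ($t = -3 + 7 = 4$)
$X{\left(q \right)} = q + 2 q^{2}$ ($X{\left(q \right)} = \left(q^{2} + q^{2}\right) + q = 2 q^{2} + q = q + 2 q^{2}$)
$c{\left(o \right)} = o + o \left(1 + 2 o\right)$
$53 \left(-88\right) + \left(c{\left(1 \right)} + t\right)^{2} = 53 \left(-88\right) + \left(2 \cdot 1 \left(1 + 1\right) + 4\right)^{2} = -4664 + \left(2 \cdot 1 \cdot 2 + 4\right)^{2} = -4664 + \left(4 + 4\right)^{2} = -4664 + 8^{2} = -4664 + 64 = -4600$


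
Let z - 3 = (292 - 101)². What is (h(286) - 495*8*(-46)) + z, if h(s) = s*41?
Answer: 230370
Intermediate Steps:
h(s) = 41*s
z = 36484 (z = 3 + (292 - 101)² = 3 + 191² = 3 + 36481 = 36484)
(h(286) - 495*8*(-46)) + z = (41*286 - 495*8*(-46)) + 36484 = (11726 - 55*72*(-46)) + 36484 = (11726 - 3960*(-46)) + 36484 = (11726 + 182160) + 36484 = 193886 + 36484 = 230370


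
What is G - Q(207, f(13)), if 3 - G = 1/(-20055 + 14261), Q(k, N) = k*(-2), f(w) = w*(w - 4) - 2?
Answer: 2416099/5794 ≈ 417.00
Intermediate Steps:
f(w) = -2 + w*(-4 + w) (f(w) = w*(-4 + w) - 2 = -2 + w*(-4 + w))
Q(k, N) = -2*k
G = 17383/5794 (G = 3 - 1/(-20055 + 14261) = 3 - 1/(-5794) = 3 - 1*(-1/5794) = 3 + 1/5794 = 17383/5794 ≈ 3.0002)
G - Q(207, f(13)) = 17383/5794 - (-2)*207 = 17383/5794 - 1*(-414) = 17383/5794 + 414 = 2416099/5794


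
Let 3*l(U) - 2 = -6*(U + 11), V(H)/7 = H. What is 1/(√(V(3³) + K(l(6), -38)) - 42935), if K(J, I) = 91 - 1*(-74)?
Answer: -42935/1843413871 - √354/1843413871 ≈ -2.3301e-5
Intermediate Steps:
V(H) = 7*H
l(U) = -64/3 - 2*U (l(U) = ⅔ + (-6*(U + 11))/3 = ⅔ + (-6*(11 + U))/3 = ⅔ + (-66 - 6*U)/3 = ⅔ + (-22 - 2*U) = -64/3 - 2*U)
K(J, I) = 165 (K(J, I) = 91 + 74 = 165)
1/(√(V(3³) + K(l(6), -38)) - 42935) = 1/(√(7*3³ + 165) - 42935) = 1/(√(7*27 + 165) - 42935) = 1/(√(189 + 165) - 42935) = 1/(√354 - 42935) = 1/(-42935 + √354)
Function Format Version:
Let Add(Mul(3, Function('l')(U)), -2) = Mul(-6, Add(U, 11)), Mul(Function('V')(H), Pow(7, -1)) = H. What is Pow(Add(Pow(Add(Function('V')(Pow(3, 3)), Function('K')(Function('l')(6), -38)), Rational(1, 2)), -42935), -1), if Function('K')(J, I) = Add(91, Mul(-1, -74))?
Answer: Add(Rational(-42935, 1843413871), Mul(Rational(-1, 1843413871), Pow(354, Rational(1, 2)))) ≈ -2.3301e-5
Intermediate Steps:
Function('V')(H) = Mul(7, H)
Function('l')(U) = Add(Rational(-64, 3), Mul(-2, U)) (Function('l')(U) = Add(Rational(2, 3), Mul(Rational(1, 3), Mul(-6, Add(U, 11)))) = Add(Rational(2, 3), Mul(Rational(1, 3), Mul(-6, Add(11, U)))) = Add(Rational(2, 3), Mul(Rational(1, 3), Add(-66, Mul(-6, U)))) = Add(Rational(2, 3), Add(-22, Mul(-2, U))) = Add(Rational(-64, 3), Mul(-2, U)))
Function('K')(J, I) = 165 (Function('K')(J, I) = Add(91, 74) = 165)
Pow(Add(Pow(Add(Function('V')(Pow(3, 3)), Function('K')(Function('l')(6), -38)), Rational(1, 2)), -42935), -1) = Pow(Add(Pow(Add(Mul(7, Pow(3, 3)), 165), Rational(1, 2)), -42935), -1) = Pow(Add(Pow(Add(Mul(7, 27), 165), Rational(1, 2)), -42935), -1) = Pow(Add(Pow(Add(189, 165), Rational(1, 2)), -42935), -1) = Pow(Add(Pow(354, Rational(1, 2)), -42935), -1) = Pow(Add(-42935, Pow(354, Rational(1, 2))), -1)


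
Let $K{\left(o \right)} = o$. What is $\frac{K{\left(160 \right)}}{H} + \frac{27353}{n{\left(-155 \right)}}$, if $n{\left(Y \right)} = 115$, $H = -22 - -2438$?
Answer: $\frac{4131453}{17365} \approx 237.92$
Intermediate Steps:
$H = 2416$ ($H = -22 + 2438 = 2416$)
$\frac{K{\left(160 \right)}}{H} + \frac{27353}{n{\left(-155 \right)}} = \frac{160}{2416} + \frac{27353}{115} = 160 \cdot \frac{1}{2416} + 27353 \cdot \frac{1}{115} = \frac{10}{151} + \frac{27353}{115} = \frac{4131453}{17365}$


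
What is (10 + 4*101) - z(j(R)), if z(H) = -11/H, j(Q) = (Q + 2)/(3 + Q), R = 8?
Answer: 4261/10 ≈ 426.10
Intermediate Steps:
j(Q) = (2 + Q)/(3 + Q)
(10 + 4*101) - z(j(R)) = (10 + 4*101) - (-11)/((2 + 8)/(3 + 8)) = (10 + 404) - (-11)/(10/11) = 414 - (-11)/((1/11)*10) = 414 - (-11)/10/11 = 414 - (-11)*11/10 = 414 - 1*(-121/10) = 414 + 121/10 = 4261/10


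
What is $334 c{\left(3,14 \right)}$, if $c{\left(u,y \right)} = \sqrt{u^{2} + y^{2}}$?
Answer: $334 \sqrt{205} \approx 4782.2$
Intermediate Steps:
$334 c{\left(3,14 \right)} = 334 \sqrt{3^{2} + 14^{2}} = 334 \sqrt{9 + 196} = 334 \sqrt{205}$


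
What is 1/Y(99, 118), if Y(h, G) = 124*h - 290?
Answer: 1/11986 ≈ 8.3431e-5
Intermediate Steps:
Y(h, G) = -290 + 124*h
1/Y(99, 118) = 1/(-290 + 124*99) = 1/(-290 + 12276) = 1/11986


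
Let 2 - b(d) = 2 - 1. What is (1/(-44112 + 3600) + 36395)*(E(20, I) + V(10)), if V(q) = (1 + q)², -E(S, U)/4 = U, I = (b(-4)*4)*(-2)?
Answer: 75196146189/13504 ≈ 5.5684e+6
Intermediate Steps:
b(d) = 1 (b(d) = 2 - (2 - 1) = 2 - 1*1 = 2 - 1 = 1)
I = -8 (I = (1*4)*(-2) = 4*(-2) = -8)
E(S, U) = -4*U
(1/(-44112 + 3600) + 36395)*(E(20, I) + V(10)) = (1/(-44112 + 3600) + 36395)*(-4*(-8) + (1 + 10)²) = (1/(-40512) + 36395)*(32 + 11²) = (-1/40512 + 36395)*(32 + 121) = (1474434239/40512)*153 = 75196146189/13504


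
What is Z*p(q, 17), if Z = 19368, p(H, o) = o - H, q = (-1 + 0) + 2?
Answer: 309888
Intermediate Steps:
q = 1 (q = -1 + 2 = 1)
Z*p(q, 17) = 19368*(17 - 1*1) = 19368*(17 - 1) = 19368*16 = 309888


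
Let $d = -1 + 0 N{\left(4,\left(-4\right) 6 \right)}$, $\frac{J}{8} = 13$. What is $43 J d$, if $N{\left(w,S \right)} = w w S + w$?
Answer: $-4472$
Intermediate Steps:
$J = 104$ ($J = 8 \cdot 13 = 104$)
$N{\left(w,S \right)} = w + S w^{2}$ ($N{\left(w,S \right)} = w^{2} S + w = S w^{2} + w = w + S w^{2}$)
$d = -1$ ($d = -1 + 0 \cdot 4 \left(1 + \left(-4\right) 6 \cdot 4\right) = -1 + 0 \cdot 4 \left(1 - 96\right) = -1 + 0 \cdot 4 \left(-95\right) = -1 + 0 \left(-380\right) = -1 + 0 = -1$)
$43 J d = 43 \cdot 104 \left(-1\right) = 4472 \left(-1\right) = -4472$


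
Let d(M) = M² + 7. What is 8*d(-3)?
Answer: 128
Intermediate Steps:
d(M) = 7 + M²
8*d(-3) = 8*(7 + (-3)²) = 8*(7 + 9) = 8*16 = 128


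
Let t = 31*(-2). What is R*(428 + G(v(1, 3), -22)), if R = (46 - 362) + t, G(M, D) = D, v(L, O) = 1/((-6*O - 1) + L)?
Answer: -153468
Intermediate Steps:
t = -62
v(L, O) = 1/(-1 + L - 6*O) (v(L, O) = 1/((-1 - 6*O) + L) = 1/(-1 + L - 6*O))
R = -378 (R = (46 - 362) - 62 = -316 - 62 = -378)
R*(428 + G(v(1, 3), -22)) = -378*(428 - 22) = -378*406 = -153468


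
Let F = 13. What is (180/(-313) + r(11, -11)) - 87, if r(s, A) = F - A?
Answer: -19899/313 ≈ -63.575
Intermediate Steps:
r(s, A) = 13 - A
(180/(-313) + r(11, -11)) - 87 = (180/(-313) + (13 - 1*(-11))) - 87 = (180*(-1/313) + (13 + 11)) - 87 = (-180/313 + 24) - 87 = 7332/313 - 87 = -19899/313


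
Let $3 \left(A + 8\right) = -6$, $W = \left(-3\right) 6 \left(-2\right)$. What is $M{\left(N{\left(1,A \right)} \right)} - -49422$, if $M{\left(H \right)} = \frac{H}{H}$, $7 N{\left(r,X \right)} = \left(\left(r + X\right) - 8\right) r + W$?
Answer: $49423$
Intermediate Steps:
$W = 36$ ($W = \left(-18\right) \left(-2\right) = 36$)
$A = -10$ ($A = -8 + \frac{1}{3} \left(-6\right) = -8 - 2 = -10$)
$N{\left(r,X \right)} = \frac{36}{7} + \frac{r \left(-8 + X + r\right)}{7}$ ($N{\left(r,X \right)} = \frac{\left(\left(r + X\right) - 8\right) r + 36}{7} = \frac{\left(\left(X + r\right) - 8\right) r + 36}{7} = \frac{\left(-8 + X + r\right) r + 36}{7} = \frac{r \left(-8 + X + r\right) + 36}{7} = \frac{36 + r \left(-8 + X + r\right)}{7} = \frac{36}{7} + \frac{r \left(-8 + X + r\right)}{7}$)
$M{\left(H \right)} = 1$
$M{\left(N{\left(1,A \right)} \right)} - -49422 = 1 - -49422 = 1 + 49422 = 49423$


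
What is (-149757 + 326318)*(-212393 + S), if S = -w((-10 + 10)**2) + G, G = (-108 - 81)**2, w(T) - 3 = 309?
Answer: -31248472024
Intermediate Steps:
w(T) = 312 (w(T) = 3 + 309 = 312)
G = 35721 (G = (-189)**2 = 35721)
S = 35409 (S = -1*312 + 35721 = -312 + 35721 = 35409)
(-149757 + 326318)*(-212393 + S) = (-149757 + 326318)*(-212393 + 35409) = 176561*(-176984) = -31248472024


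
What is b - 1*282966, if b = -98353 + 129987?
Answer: -251332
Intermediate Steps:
b = 31634
b - 1*282966 = 31634 - 1*282966 = 31634 - 282966 = -251332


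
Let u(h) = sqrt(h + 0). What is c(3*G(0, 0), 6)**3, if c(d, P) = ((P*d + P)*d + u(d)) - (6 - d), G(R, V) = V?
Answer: -216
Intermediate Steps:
u(h) = sqrt(h)
c(d, P) = -6 + d + sqrt(d) + d*(P + P*d) (c(d, P) = ((P*d + P)*d + sqrt(d)) - (6 - d) = ((P + P*d)*d + sqrt(d)) + (-6 + d) = (d*(P + P*d) + sqrt(d)) + (-6 + d) = (sqrt(d) + d*(P + P*d)) + (-6 + d) = -6 + d + sqrt(d) + d*(P + P*d))
c(3*G(0, 0), 6)**3 = (-6 + 3*0 + sqrt(3*0) + 6*(3*0) + 6*(3*0)**2)**3 = (-6 + 0 + sqrt(0) + 6*0 + 6*0**2)**3 = (-6 + 0 + 0 + 0 + 6*0)**3 = (-6 + 0 + 0 + 0 + 0)**3 = (-6)**3 = -216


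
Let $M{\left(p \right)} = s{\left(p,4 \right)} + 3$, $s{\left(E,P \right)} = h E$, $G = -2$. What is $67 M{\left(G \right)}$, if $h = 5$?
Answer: $-469$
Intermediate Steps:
$s{\left(E,P \right)} = 5 E$
$M{\left(p \right)} = 3 + 5 p$ ($M{\left(p \right)} = 5 p + 3 = 3 + 5 p$)
$67 M{\left(G \right)} = 67 \left(3 + 5 \left(-2\right)\right) = 67 \left(3 - 10\right) = 67 \left(-7\right) = -469$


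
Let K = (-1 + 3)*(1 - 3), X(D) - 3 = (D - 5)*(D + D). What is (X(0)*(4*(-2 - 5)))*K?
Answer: 336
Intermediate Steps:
X(D) = 3 + 2*D*(-5 + D) (X(D) = 3 + (D - 5)*(D + D) = 3 + (-5 + D)*(2*D) = 3 + 2*D*(-5 + D))
K = -4 (K = 2*(-2) = -4)
(X(0)*(4*(-2 - 5)))*K = ((3 - 10*0 + 2*0²)*(4*(-2 - 5)))*(-4) = ((3 + 0 + 2*0)*(4*(-7)))*(-4) = ((3 + 0 + 0)*(-28))*(-4) = (3*(-28))*(-4) = -84*(-4) = 336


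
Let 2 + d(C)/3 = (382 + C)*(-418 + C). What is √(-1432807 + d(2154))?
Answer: 5*√470987 ≈ 3431.4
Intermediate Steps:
d(C) = -6 + 3*(-418 + C)*(382 + C) (d(C) = -6 + 3*((382 + C)*(-418 + C)) = -6 + 3*((-418 + C)*(382 + C)) = -6 + 3*(-418 + C)*(382 + C))
√(-1432807 + d(2154)) = √(-1432807 + (-479034 - 108*2154 + 3*2154²)) = √(-1432807 + (-479034 - 232632 + 3*4639716)) = √(-1432807 + (-479034 - 232632 + 13919148)) = √(-1432807 + 13207482) = √11774675 = 5*√470987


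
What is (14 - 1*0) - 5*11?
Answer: -41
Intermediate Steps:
(14 - 1*0) - 5*11 = (14 + 0) - 55 = 14 - 55 = -41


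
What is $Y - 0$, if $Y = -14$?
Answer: $-14$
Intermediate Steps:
$Y - 0 = -14 - 0 = -14 + 0 = -14$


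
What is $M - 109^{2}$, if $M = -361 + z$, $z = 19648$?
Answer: $7406$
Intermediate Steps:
$M = 19287$ ($M = -361 + 19648 = 19287$)
$M - 109^{2} = 19287 - 109^{2} = 19287 - 11881 = 7406$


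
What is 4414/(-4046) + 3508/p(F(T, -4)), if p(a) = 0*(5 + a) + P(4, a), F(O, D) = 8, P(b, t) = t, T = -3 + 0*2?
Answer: 1769757/4046 ≈ 437.41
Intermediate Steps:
T = -3 (T = -3 + 0 = -3)
p(a) = a (p(a) = 0*(5 + a) + a = 0 + a = a)
4414/(-4046) + 3508/p(F(T, -4)) = 4414/(-4046) + 3508/8 = 4414*(-1/4046) + 3508*(⅛) = -2207/2023 + 877/2 = 1769757/4046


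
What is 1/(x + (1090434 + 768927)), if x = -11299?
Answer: 1/1848062 ≈ 5.4111e-7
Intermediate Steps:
1/(x + (1090434 + 768927)) = 1/(-11299 + (1090434 + 768927)) = 1/(-11299 + 1859361) = 1/1848062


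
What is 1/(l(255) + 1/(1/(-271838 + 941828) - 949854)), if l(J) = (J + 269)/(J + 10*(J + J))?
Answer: 3407882809212945/333466177288066 ≈ 10.220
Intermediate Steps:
l(J) = (269 + J)/(21*J) (l(J) = (269 + J)/(J + 10*(2*J)) = (269 + J)/(J + 20*J) = (269 + J)/((21*J)) = (269 + J)*(1/(21*J)) = (269 + J)/(21*J))
1/(l(255) + 1/(1/(-271838 + 941828) - 949854)) = 1/((1/21)*(269 + 255)/255 + 1/(1/(-271838 + 941828) - 949854)) = 1/((1/21)*(1/255)*524 + 1/(1/669990 - 949854)) = 1/(524/5355 + 1/(1/669990 - 949854)) = 1/(524/5355 + 1/(-636392681459/669990)) = 1/(524/5355 - 669990/636392681459) = 1/(333466177288066/3407882809212945) = 3407882809212945/333466177288066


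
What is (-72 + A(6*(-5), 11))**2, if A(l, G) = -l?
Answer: 1764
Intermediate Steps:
(-72 + A(6*(-5), 11))**2 = (-72 - 6*(-5))**2 = (-72 - 1*(-30))**2 = (-72 + 30)**2 = (-42)**2 = 1764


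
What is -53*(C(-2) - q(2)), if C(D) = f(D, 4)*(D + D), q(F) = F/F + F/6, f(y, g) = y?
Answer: -1060/3 ≈ -353.33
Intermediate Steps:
q(F) = 1 + F/6 (q(F) = 1 + F*(⅙) = 1 + F/6)
C(D) = 2*D² (C(D) = D*(D + D) = D*(2*D) = 2*D²)
-53*(C(-2) - q(2)) = -53*(2*(-2)² - (1 + (⅙)*2)) = -53*(2*4 - (1 + ⅓)) = -53*(8 - 1*4/3) = -53*(8 - 4/3) = -53*20/3 = -1060/3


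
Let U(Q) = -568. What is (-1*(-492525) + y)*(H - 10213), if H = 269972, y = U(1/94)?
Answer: 127790258363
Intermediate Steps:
y = -568
(-1*(-492525) + y)*(H - 10213) = (-1*(-492525) - 568)*(269972 - 10213) = (492525 - 568)*259759 = 491957*259759 = 127790258363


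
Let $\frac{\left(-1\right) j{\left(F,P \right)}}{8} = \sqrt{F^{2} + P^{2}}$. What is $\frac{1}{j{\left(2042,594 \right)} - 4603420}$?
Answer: $- \frac{230171}{1059559312500} + \frac{\sqrt{45226}}{264889828125} \approx -2.1643 \cdot 10^{-7}$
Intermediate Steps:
$j{\left(F,P \right)} = - 8 \sqrt{F^{2} + P^{2}}$
$\frac{1}{j{\left(2042,594 \right)} - 4603420} = \frac{1}{- 8 \sqrt{2042^{2} + 594^{2}} - 4603420} = \frac{1}{- 8 \sqrt{4169764 + 352836} - 4603420} = \frac{1}{- 8 \sqrt{4522600} - 4603420} = \frac{1}{- 8 \cdot 10 \sqrt{45226} - 4603420} = \frac{1}{- 80 \sqrt{45226} - 4603420} = \frac{1}{-4603420 - 80 \sqrt{45226}}$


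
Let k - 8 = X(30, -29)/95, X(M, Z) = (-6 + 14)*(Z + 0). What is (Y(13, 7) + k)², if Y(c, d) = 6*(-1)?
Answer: 1764/9025 ≈ 0.19546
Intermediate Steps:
X(M, Z) = 8*Z
Y(c, d) = -6
k = 528/95 (k = 8 + (8*(-29))/95 = 8 - 232*1/95 = 8 - 232/95 = 528/95 ≈ 5.5579)
(Y(13, 7) + k)² = (-6 + 528/95)² = (-42/95)² = 1764/9025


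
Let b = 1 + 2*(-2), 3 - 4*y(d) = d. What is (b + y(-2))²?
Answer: 49/16 ≈ 3.0625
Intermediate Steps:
y(d) = ¾ - d/4
b = -3 (b = 1 - 4 = -3)
(b + y(-2))² = (-3 + (¾ - ¼*(-2)))² = (-3 + (¾ + ½))² = (-3 + 5/4)² = (-7/4)² = 49/16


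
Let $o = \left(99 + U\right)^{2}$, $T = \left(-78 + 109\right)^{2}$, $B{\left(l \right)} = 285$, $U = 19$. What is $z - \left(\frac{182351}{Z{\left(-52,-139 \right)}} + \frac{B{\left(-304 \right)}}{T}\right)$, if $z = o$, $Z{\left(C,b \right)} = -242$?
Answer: $\frac{3413363629}{232562} \approx 14677.0$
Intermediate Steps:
$T = 961$ ($T = 31^{2} = 961$)
$o = 13924$ ($o = \left(99 + 19\right)^{2} = 118^{2} = 13924$)
$z = 13924$
$z - \left(\frac{182351}{Z{\left(-52,-139 \right)}} + \frac{B{\left(-304 \right)}}{T}\right) = 13924 - \left(\frac{182351}{-242} + \frac{285}{961}\right) = 13924 - \left(182351 \left(- \frac{1}{242}\right) + 285 \cdot \frac{1}{961}\right) = 13924 - \left(- \frac{182351}{242} + \frac{285}{961}\right) = 13924 - - \frac{175170341}{232562} = 13924 + \frac{175170341}{232562} = \frac{3413363629}{232562}$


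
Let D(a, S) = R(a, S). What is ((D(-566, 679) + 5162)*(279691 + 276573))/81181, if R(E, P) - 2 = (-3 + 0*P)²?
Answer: 2877553672/81181 ≈ 35446.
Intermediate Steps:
R(E, P) = 11 (R(E, P) = 2 + (-3 + 0*P)² = 2 + (-3 + 0)² = 2 + (-3)² = 2 + 9 = 11)
D(a, S) = 11
((D(-566, 679) + 5162)*(279691 + 276573))/81181 = ((11 + 5162)*(279691 + 276573))/81181 = (5173*556264)*(1/81181) = 2877553672*(1/81181) = 2877553672/81181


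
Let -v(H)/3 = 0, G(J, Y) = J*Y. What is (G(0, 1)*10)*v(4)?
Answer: 0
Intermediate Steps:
v(H) = 0 (v(H) = -3*0 = 0)
(G(0, 1)*10)*v(4) = ((0*1)*10)*0 = (0*10)*0 = 0*0 = 0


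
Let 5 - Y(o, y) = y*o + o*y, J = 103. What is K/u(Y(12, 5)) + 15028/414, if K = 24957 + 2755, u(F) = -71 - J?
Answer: -738158/6003 ≈ -122.96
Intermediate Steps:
Y(o, y) = 5 - 2*o*y (Y(o, y) = 5 - (y*o + o*y) = 5 - (o*y + o*y) = 5 - 2*o*y)
u(F) = -174 (u(F) = -71 - 1*103 = -71 - 103 = -174)
K = 27712
K/u(Y(12, 5)) + 15028/414 = 27712/(-174) + 15028/414 = 27712*(-1/174) + 15028*(1/414) = -13856/87 + 7514/207 = -738158/6003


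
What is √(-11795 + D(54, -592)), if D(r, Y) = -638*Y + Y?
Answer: √365309 ≈ 604.41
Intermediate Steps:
D(r, Y) = -637*Y
√(-11795 + D(54, -592)) = √(-11795 - 637*(-592)) = √(-11795 + 377104) = √365309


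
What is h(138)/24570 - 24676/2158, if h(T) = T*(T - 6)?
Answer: -1211494/113295 ≈ -10.693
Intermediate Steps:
h(T) = T*(-6 + T)
h(138)/24570 - 24676/2158 = (138*(-6 + 138))/24570 - 24676/2158 = (138*132)*(1/24570) - 24676*1/2158 = 18216*(1/24570) - 12338/1079 = 1012/1365 - 12338/1079 = -1211494/113295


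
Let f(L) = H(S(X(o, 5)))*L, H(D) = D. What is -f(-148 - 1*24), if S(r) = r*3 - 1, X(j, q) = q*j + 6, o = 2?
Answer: 8084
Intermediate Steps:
X(j, q) = 6 + j*q (X(j, q) = j*q + 6 = 6 + j*q)
S(r) = -1 + 3*r (S(r) = 3*r - 1 = -1 + 3*r)
f(L) = 47*L (f(L) = (-1 + 3*(6 + 2*5))*L = (-1 + 3*(6 + 10))*L = (-1 + 3*16)*L = (-1 + 48)*L = 47*L)
-f(-148 - 1*24) = -47*(-148 - 1*24) = -47*(-148 - 24) = -47*(-172) = -1*(-8084) = 8084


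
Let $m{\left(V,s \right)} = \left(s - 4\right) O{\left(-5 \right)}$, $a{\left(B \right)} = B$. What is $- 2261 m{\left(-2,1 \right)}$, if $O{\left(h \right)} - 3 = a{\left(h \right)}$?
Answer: $-13566$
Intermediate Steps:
$O{\left(h \right)} = 3 + h$
$m{\left(V,s \right)} = 8 - 2 s$ ($m{\left(V,s \right)} = \left(s - 4\right) \left(3 - 5\right) = \left(-4 + s\right) \left(-2\right) = 8 - 2 s$)
$- 2261 m{\left(-2,1 \right)} = - 2261 \left(8 - 2\right) = \left(-2261\right) 6 = -13566$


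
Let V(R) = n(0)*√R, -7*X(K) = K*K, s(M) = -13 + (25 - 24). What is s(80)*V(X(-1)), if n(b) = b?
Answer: 0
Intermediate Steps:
s(M) = -12 (s(M) = -13 + 1 = -12)
X(K) = -K²/7 (X(K) = -K*K/7 = -K²/7)
V(R) = 0 (V(R) = 0*√R = 0)
s(80)*V(X(-1)) = -12*0 = 0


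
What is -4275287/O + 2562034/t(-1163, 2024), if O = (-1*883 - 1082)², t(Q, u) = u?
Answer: 4941968275381/3907559700 ≈ 1264.7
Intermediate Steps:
O = 3861225 (O = (-883 - 1082)² = (-1965)² = 3861225)
-4275287/O + 2562034/t(-1163, 2024) = -4275287/3861225 + 2562034/2024 = -4275287*1/3861225 + 2562034*(1/2024) = -4275287/3861225 + 1281017/1012 = 4941968275381/3907559700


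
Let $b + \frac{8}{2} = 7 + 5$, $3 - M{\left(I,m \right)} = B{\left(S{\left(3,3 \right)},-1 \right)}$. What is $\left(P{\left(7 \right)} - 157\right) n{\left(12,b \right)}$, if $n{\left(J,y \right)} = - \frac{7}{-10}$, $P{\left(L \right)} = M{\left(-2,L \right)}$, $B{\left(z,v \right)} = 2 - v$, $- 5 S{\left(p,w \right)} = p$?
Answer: $- \frac{1099}{10} \approx -109.9$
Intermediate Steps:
$S{\left(p,w \right)} = - \frac{p}{5}$
$M{\left(I,m \right)} = 0$ ($M{\left(I,m \right)} = 3 - \left(2 - -1\right) = 3 - \left(2 + 1\right) = 3 - 3 = 0$)
$P{\left(L \right)} = 0$
$b = 8$ ($b = -4 + \left(7 + 5\right) = -4 + 12 = 8$)
$n{\left(J,y \right)} = \frac{7}{10}$ ($n{\left(J,y \right)} = \left(-7\right) \left(- \frac{1}{10}\right) = \frac{7}{10}$)
$\left(P{\left(7 \right)} - 157\right) n{\left(12,b \right)} = \left(0 - 157\right) \frac{7}{10} = \left(-157\right) \frac{7}{10} = - \frac{1099}{10}$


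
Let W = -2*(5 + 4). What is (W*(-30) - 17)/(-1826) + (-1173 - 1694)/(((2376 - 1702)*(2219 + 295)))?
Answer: -445712585/1547020068 ≈ -0.28811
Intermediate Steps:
W = -18 (W = -2*9 = -18)
(W*(-30) - 17)/(-1826) + (-1173 - 1694)/(((2376 - 1702)*(2219 + 295))) = (-18*(-30) - 17)/(-1826) + (-1173 - 1694)/(((2376 - 1702)*(2219 + 295))) = (540 - 17)*(-1/1826) - 2867/(674*2514) = 523*(-1/1826) - 2867/1694436 = -523/1826 - 2867*1/1694436 = -523/1826 - 2867/1694436 = -445712585/1547020068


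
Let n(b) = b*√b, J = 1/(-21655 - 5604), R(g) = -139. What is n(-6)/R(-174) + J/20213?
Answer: -1/550986167 + 6*I*√6/139 ≈ -1.8149e-9 + 0.10573*I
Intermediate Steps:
J = -1/27259 (J = 1/(-27259) = -1/27259 ≈ -3.6685e-5)
n(b) = b^(3/2)
n(-6)/R(-174) + J/20213 = (-6)^(3/2)/(-139) - 1/27259/20213 = -6*I*√6*(-1/139) - 1/27259*1/20213 = 6*I*√6/139 - 1/550986167 = -1/550986167 + 6*I*√6/139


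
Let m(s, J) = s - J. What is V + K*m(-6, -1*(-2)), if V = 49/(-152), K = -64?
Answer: 77775/152 ≈ 511.68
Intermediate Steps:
V = -49/152 (V = 49*(-1/152) = -49/152 ≈ -0.32237)
V + K*m(-6, -1*(-2)) = -49/152 - 64*(-6 - (-1)*(-2)) = -49/152 - 64*(-6 - 1*2) = -49/152 - 64*(-6 - 2) = -49/152 - 64*(-8) = -49/152 + 512 = 77775/152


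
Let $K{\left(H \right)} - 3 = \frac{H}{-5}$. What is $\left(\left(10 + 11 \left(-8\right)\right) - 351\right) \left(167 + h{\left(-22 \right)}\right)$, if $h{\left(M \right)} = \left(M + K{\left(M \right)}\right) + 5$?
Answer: $- \frac{337623}{5} \approx -67525.0$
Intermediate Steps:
$K{\left(H \right)} = 3 - \frac{H}{5}$ ($K{\left(H \right)} = 3 + \frac{H}{-5} = 3 + H \left(- \frac{1}{5}\right) = 3 - \frac{H}{5}$)
$h{\left(M \right)} = 8 + \frac{4 M}{5}$ ($h{\left(M \right)} = \left(M - \left(-3 + \frac{M}{5}\right)\right) + 5 = \left(3 + \frac{4 M}{5}\right) + 5 = 8 + \frac{4 M}{5}$)
$\left(\left(10 + 11 \left(-8\right)\right) - 351\right) \left(167 + h{\left(-22 \right)}\right) = \left(\left(10 + 11 \left(-8\right)\right) - 351\right) \left(167 + \left(8 + \frac{4}{5} \left(-22\right)\right)\right) = \left(\left(10 - 88\right) - 351\right) \left(167 + \left(8 - \frac{88}{5}\right)\right) = \left(-78 - 351\right) \left(167 - \frac{48}{5}\right) = \left(-429\right) \frac{787}{5} = - \frac{337623}{5}$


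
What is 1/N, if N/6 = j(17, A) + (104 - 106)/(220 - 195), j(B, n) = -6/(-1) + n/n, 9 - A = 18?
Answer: 25/1038 ≈ 0.024085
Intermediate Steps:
A = -9 (A = 9 - 1*18 = 9 - 18 = -9)
j(B, n) = 7 (j(B, n) = -6*(-1) + 1 = 6 + 1 = 7)
N = 1038/25 (N = 6*(7 + (104 - 106)/(220 - 195)) = 6*(7 - 2/25) = 6*(173/25) = 1038/25 ≈ 41.520)
1/N = 1/(1038/25) = 25/1038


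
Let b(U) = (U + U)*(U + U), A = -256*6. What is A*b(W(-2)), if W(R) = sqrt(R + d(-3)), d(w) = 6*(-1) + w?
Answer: 67584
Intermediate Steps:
d(w) = -6 + w
A = -1536
W(R) = sqrt(-9 + R) (W(R) = sqrt(R + (-6 - 3)) = sqrt(R - 9) = sqrt(-9 + R))
b(U) = 4*U**2 (b(U) = (2*U)*(2*U) = 4*U**2)
A*b(W(-2)) = -6144*(sqrt(-9 - 2))**2 = -6144*(sqrt(-11))**2 = -6144*(I*sqrt(11))**2 = -6144*(-11) = -1536*(-44) = 67584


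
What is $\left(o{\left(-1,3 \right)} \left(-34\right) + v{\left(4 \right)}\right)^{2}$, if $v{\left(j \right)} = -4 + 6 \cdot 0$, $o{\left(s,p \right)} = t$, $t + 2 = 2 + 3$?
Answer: $11236$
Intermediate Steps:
$t = 3$ ($t = -2 + \left(2 + 3\right) = -2 + 5 = 3$)
$o{\left(s,p \right)} = 3$
$v{\left(j \right)} = -4$ ($v{\left(j \right)} = -4 + 0 = -4$)
$\left(o{\left(-1,3 \right)} \left(-34\right) + v{\left(4 \right)}\right)^{2} = \left(3 \left(-34\right) - 4\right)^{2} = \left(-102 - 4\right)^{2} = \left(-106\right)^{2} = 11236$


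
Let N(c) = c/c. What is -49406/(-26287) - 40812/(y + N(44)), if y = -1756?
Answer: 386510858/15377895 ≈ 25.134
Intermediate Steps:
N(c) = 1
-49406/(-26287) - 40812/(y + N(44)) = -49406/(-26287) - 40812/(-1756 + 1) = -49406*(-1/26287) - 40812/(-1755) = 49406/26287 - 40812*(-1/1755) = 49406/26287 + 13604/585 = 386510858/15377895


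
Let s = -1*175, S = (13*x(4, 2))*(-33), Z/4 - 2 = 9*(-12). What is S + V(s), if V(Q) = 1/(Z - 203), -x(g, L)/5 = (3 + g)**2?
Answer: 65900834/627 ≈ 1.0511e+5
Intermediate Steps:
Z = -424 (Z = 8 + 4*(9*(-12)) = 8 + 4*(-108) = 8 - 432 = -424)
x(g, L) = -5*(3 + g)**2
S = 105105 (S = (13*(-5*(3 + 4)**2))*(-33) = (13*(-5*7**2))*(-33) = (13*(-5*49))*(-33) = (13*(-245))*(-33) = -3185*(-33) = 105105)
s = -175
V(Q) = -1/627 (V(Q) = 1/(-424 - 203) = 1/(-627) = -1/627)
S + V(s) = 105105 - 1/627 = 65900834/627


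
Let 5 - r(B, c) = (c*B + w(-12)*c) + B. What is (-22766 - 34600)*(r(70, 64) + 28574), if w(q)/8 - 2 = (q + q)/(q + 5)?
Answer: -8533020402/7 ≈ -1.2190e+9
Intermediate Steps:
w(q) = 16 + 16*q/(5 + q) (w(q) = 16 + 8*((q + q)/(q + 5)) = 16 + 8*((2*q)/(5 + q)) = 16 + 8*(2*q/(5 + q)) = 16 + 16*q/(5 + q))
r(B, c) = 5 - B - 304*c/7 - B*c (r(B, c) = 5 - ((c*B + (16*(5 + 2*(-12))/(5 - 12))*c) + B) = 5 - ((B*c + (16*(5 - 24)/(-7))*c) + B) = 5 - ((B*c + (16*(-⅐)*(-19))*c) + B) = 5 - ((B*c + 304*c/7) + B) = 5 - ((304*c/7 + B*c) + B) = 5 - (B + 304*c/7 + B*c) = 5 + (-B - 304*c/7 - B*c) = 5 - B - 304*c/7 - B*c)
(-22766 - 34600)*(r(70, 64) + 28574) = (-22766 - 34600)*((5 - 1*70 - 304/7*64 - 1*70*64) + 28574) = -57366*((5 - 70 - 19456/7 - 4480) + 28574) = -57366*(-51271/7 + 28574) = -57366*148747/7 = -8533020402/7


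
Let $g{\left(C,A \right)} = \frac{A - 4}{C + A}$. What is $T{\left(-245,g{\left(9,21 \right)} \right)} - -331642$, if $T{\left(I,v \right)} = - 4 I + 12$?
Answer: $332634$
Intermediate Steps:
$g{\left(C,A \right)} = \frac{-4 + A}{A + C}$
$T{\left(I,v \right)} = 12 - 4 I$
$T{\left(-245,g{\left(9,21 \right)} \right)} - -331642 = \left(12 - -980\right) - -331642 = \left(12 + 980\right) + 331642 = 992 + 331642 = 332634$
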